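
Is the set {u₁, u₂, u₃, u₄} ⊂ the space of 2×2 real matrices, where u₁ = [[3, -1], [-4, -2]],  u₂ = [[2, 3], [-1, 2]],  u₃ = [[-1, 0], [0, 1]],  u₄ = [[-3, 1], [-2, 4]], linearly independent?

linearly independent

Take coordinates with respect to the standard basis {E₁₁, E₁₂, E₂₁, E₂₂}.
Form the 4×4 matrix with these as columns; its determinant is 16.
A nonzero determinant means the columns are linearly independent.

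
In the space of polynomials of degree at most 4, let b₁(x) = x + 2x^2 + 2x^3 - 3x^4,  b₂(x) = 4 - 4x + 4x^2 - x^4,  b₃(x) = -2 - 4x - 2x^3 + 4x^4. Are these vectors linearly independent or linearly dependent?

linearly independent

Write each element as a coordinate vector in ℝ⁵ using {1, x, …, x^4}.
Place the vectors as rows of a 3×5 matrix and reduce to echelon form.
The reduction yields 3 nonzero rows, so the rank is 3.
Since rank = 3 (the number of vectors), the set is linearly independent.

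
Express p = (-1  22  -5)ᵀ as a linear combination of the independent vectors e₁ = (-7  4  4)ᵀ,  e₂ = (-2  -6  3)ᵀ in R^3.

Solve the system with e₁, e₂ as columns and p as the right-hand side.
Back-substitution yields (α₁, α₂) = (1, -3).

p = e₁ - 3e₂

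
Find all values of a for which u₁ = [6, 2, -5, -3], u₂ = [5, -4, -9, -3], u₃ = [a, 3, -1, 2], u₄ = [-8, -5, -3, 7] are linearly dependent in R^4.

Dependence holds iff the 4×4 matrix [u₁ u₂ u₃ u₄] is singular.
The determinant works out to -260*a - 65.
Solving -260*a - 65 = 0 yields a = -1/4.

a = -1/4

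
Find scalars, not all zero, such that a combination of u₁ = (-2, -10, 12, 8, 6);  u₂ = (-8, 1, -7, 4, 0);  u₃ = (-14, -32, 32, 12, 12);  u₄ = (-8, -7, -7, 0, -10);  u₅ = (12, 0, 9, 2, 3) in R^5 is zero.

Row-reduce the matrix with u₁, u₂, u₃, u₄, u₅ as columns; the null space gives the coefficients.
A generator of the null space is (3, -2, -1, 0, -2).

3u₁ - 2u₂ - u₃ - 2u₅ = 0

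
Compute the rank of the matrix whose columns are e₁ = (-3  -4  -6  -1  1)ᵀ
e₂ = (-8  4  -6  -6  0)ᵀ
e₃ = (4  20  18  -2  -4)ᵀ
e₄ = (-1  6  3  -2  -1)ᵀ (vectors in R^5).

rank 2

Form the matrix with e₁, e₂, e₃, e₄ as columns and reduce.
There are 2 pivot columns, so rank = 2.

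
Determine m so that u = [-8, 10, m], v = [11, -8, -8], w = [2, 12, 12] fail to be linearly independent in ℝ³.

m = 10

The set is linearly dependent precisely when det[u; v; w] = 0.
Expanding, det = 148*m - 1480.
Setting this to zero gives m = 10.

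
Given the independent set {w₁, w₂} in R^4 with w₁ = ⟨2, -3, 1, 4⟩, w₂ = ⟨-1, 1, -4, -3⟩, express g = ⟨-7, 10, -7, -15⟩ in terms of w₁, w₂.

g = -3w₁ + w₂

Since w₁, w₂ are independent, the coefficients expressing g are uniquely determined by a linear system.
Row-reducing the augmented matrix gives the unique coefficients (a₁, a₂) = (-3, 1).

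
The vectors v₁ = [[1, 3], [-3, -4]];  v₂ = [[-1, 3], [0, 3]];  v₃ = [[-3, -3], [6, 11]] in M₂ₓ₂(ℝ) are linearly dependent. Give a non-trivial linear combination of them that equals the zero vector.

2v₁ - v₂ + v₃ = 0

Write each element as a vector in ℝ⁴ using {E₁₁, E₁₂, E₂₁, E₂₂}.
Write the vectors as columns of a matrix and find a nonzero vector in its null space.
A generator of the null space is (2, -1, 1).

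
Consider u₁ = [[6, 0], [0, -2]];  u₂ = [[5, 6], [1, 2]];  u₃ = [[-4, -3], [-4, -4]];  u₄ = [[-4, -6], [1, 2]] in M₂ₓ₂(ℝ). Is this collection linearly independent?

linearly independent

Write each element as a coordinate vector in ℝ⁴ using {E₁₁, E₁₂, E₂₁, E₂₂}.
Place the vectors as rows of a 4×4 matrix and reduce to echelon form.
The reduction yields 4 nonzero rows, so the rank is 4.
Since rank = 4 (the number of vectors), the set is linearly independent.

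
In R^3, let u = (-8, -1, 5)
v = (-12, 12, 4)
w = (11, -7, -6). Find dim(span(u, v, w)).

Apply Gaussian elimination to the matrix whose rows are u, v, w.
There are 3 pivot columns, so rank = 3.

3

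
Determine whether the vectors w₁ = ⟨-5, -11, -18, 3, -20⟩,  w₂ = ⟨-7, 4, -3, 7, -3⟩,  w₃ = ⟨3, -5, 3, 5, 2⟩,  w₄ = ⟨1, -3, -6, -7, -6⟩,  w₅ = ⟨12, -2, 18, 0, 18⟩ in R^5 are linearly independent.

Form the 5×5 matrix with these as columns; its determinant is 0.
A zero determinant means the columns are linearly dependent.
Indeed w₁ - 2w₂ - 2w₃ - 3w₄ = 0.

linearly dependent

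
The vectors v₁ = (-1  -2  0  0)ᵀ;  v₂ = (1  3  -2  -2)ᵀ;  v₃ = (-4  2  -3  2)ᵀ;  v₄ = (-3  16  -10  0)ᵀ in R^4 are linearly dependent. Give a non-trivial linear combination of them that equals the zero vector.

Set up α₁v₁ + … + α₄v₄ = 0 and solve the homogeneous system.
One solution (up to scaling) is (3, -2, -2, 1).

3v₁ - 2v₂ - 2v₃ + v₄ = 0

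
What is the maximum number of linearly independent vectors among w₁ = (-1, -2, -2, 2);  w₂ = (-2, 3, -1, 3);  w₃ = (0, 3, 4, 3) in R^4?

3

Form the matrix with w₁, w₂, w₃ as columns and reduce.
The echelon form has 3 nonzero rows, so the rank is 3.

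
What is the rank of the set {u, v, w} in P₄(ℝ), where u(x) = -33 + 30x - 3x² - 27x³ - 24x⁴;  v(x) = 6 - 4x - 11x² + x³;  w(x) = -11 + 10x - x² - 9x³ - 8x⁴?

Represent each element by its coordinate vector in ℝ⁵.
Put the 5×3 matrix [u|v|w] into echelon form.
Reduction leaves 2 leading entries, giving rank 2.

2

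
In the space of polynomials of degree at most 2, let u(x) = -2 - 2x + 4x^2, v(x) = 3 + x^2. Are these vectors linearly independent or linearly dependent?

Write each element as a coordinate vector in ℝ³ using {1, x, x^2}.
Place the vectors as rows of a 2×3 matrix and reduce to echelon form.
The reduction yields 2 nonzero rows, so the rank is 2.
Since rank = 2 (the number of vectors), the set is linearly independent.

linearly independent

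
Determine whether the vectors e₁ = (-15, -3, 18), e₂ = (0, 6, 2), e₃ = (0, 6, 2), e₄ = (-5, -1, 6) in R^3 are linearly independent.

There are 4 vectors in a 3-dimensional space, so they cannot be linearly independent.

linearly dependent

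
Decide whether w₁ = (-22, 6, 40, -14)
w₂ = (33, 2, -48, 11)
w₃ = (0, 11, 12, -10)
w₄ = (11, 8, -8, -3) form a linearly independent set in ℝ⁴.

Place the vectors as rows of a 4×4 matrix and reduce to echelon form.
The reduction yields 2 nonzero rows, so the rank is 2.
Since rank 2 < 4, the set is linearly dependent.

linearly dependent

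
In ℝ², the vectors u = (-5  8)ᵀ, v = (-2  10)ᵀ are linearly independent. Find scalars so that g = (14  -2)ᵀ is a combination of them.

Set up the augmented matrix [u | v | g] and row-reduce.
Row-reducing the augmented matrix gives the unique coefficients (a₁, a₂) = (-4, 3).

g = -4u + 3v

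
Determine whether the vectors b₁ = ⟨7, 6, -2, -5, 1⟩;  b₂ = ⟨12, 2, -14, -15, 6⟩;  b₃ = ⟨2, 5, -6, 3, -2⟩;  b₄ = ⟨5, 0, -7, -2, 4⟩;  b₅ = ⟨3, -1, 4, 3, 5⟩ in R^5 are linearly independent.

The matrix [b₁|b₂|b₃|b₄|b₅] has determinant 0.
A zero determinant means the columns are linearly dependent.

linearly dependent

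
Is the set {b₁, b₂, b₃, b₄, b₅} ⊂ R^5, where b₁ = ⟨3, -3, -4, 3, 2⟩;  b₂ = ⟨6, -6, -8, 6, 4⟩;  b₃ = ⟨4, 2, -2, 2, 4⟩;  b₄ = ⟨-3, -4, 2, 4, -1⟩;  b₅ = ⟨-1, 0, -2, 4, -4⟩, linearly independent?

One vector is a scalar multiple of another, so the set is dependent.

linearly dependent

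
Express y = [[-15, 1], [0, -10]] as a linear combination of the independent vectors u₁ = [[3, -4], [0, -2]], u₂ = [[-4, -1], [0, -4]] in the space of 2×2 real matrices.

Work in coordinates with respect to the standard basis {E₁₁, E₁₂, E₂₁, E₂₂}.
Since u₁, u₂ are independent, the coefficients expressing y are uniquely determined by a linear system.
Row-reducing the augmented matrix gives the unique coefficients (a₁, a₂) = (-1, 3).

y = -u₁ + 3u₂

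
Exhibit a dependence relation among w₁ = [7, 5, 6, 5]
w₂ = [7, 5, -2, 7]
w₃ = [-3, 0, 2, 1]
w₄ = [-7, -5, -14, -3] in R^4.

2w₁ - w₂ + w₄ = 0

Row-reduce the matrix with w₁, w₂, w₃, w₄ as columns; the null space gives the coefficients.
The free variable yields coefficients (2, -1, 0, 1) (any nonzero multiple also works).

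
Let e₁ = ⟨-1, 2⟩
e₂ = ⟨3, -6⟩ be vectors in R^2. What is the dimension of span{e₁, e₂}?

1

Row-reduce the 2×2 matrix with these as rows.
There is 1 pivot column, so rank = 1.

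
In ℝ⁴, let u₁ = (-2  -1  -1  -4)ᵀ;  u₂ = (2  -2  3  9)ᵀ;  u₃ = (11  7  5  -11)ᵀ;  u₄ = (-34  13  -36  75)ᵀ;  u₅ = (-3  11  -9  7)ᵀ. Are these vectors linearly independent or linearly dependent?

There are 5 vectors in a 4-dimensional space, so they cannot be linearly independent.

linearly dependent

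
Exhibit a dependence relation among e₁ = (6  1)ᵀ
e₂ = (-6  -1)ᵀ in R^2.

Set up α₁e₁ + α₂e₂ = 0 and solve the homogeneous system.
A generator of the null space is (1, 1).

e₁ + e₂ = 0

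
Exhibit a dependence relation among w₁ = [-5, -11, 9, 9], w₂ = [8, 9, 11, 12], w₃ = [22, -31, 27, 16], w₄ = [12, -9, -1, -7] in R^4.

2w₁ + w₂ - w₃ + 2w₄ = 0

Write the vectors as columns of a matrix and find a nonzero vector in its null space.
One solution (up to scaling) is (2, 1, -1, 2).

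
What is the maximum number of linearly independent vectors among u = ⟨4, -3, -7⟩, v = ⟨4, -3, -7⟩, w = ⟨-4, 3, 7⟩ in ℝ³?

Form the matrix with u, v, w as columns and reduce.
There is 1 pivot column, so rank = 1.

1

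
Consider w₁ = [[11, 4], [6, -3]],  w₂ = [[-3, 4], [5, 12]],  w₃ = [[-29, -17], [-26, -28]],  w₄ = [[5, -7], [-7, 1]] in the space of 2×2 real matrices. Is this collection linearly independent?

Write each element as a coordinate vector in ℝ⁴ using {E₁₁, E₁₂, E₂₁, E₂₂}.
Row-reduce the matrix whose columns are w₁, w₂, w₃, w₄.
The reduction yields 3 nonzero rows, so the rank is 3.
Since rank 3 < 4, the set is linearly dependent.

linearly dependent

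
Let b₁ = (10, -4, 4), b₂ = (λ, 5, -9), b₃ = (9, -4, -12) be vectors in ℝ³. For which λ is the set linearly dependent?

λ = -51/4

Dependence holds iff the 3×3 matrix [b₁ b₂ b₃] is singular.
Expanding, det = -64*λ - 816.
This vanishes exactly when λ = -51/4.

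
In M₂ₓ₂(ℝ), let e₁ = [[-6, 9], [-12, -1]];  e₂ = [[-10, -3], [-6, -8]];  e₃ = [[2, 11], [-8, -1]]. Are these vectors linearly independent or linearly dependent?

linearly independent

Write each element as a coordinate vector in ℝ⁴ using {E₁₁, E₁₂, E₂₁, E₂₂}.
Place the vectors as rows of a 3×4 matrix and reduce to echelon form.
The reduction yields 3 nonzero rows, so the rank is 3.
Since rank = 3 (the number of vectors), the set is linearly independent.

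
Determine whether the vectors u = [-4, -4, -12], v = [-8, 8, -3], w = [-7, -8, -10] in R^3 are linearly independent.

Form the 3×3 matrix with these as columns; its determinant is -788.
A nonzero determinant means the columns are linearly independent.

linearly independent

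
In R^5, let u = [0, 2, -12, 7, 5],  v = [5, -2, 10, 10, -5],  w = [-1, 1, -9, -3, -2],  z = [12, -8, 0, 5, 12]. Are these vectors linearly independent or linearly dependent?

Place the vectors as rows of a 4×5 matrix and reduce to echelon form.
The reduction yields 4 nonzero rows, so the rank is 4.
Since rank = 4 (the number of vectors), the set is linearly independent.

linearly independent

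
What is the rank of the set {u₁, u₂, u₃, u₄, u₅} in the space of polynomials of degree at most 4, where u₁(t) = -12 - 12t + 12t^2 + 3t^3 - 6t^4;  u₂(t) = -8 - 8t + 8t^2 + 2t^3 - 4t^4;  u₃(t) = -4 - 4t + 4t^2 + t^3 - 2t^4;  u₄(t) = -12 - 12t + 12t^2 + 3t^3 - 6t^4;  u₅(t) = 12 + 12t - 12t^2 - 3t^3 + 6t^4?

Represent each element by its coordinate vector in ℝ⁵.
Form the matrix with u₁, u₂, u₃, u₄, u₅ as columns and reduce.
Exactly 1 pivot survives; hence the rank is 1.

1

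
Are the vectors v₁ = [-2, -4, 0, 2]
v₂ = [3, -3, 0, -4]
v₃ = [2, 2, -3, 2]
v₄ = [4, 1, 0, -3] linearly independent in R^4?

Place the vectors as rows of a 4×4 matrix and reduce to echelon form.
The reduction yields 4 nonzero rows, so the rank is 4.
Since rank = 4 (the number of vectors), the set is linearly independent.

linearly independent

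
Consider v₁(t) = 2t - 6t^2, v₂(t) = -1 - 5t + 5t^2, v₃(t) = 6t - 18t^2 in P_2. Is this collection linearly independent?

Write each element as a coordinate vector in ℝ³ using {1, t, t^2}.
One vector is a scalar multiple of another, so the set is dependent.

linearly dependent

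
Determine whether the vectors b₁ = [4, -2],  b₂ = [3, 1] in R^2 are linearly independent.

Row-reduce the matrix whose columns are b₁, b₂.
The reduction yields 2 nonzero rows, so the rank is 2.
Since rank = 2 (the number of vectors), the set is linearly independent.

linearly independent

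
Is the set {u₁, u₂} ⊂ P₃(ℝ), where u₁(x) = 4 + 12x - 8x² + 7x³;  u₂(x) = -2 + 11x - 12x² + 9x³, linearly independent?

Write each element as a coordinate vector in ℝ⁴ using {1, x, …, x³}.
Row-reduce the matrix whose columns are u₁, u₂.
The reduction yields 2 nonzero rows, so the rank is 2.
Since rank = 2 (the number of vectors), the set is linearly independent.

linearly independent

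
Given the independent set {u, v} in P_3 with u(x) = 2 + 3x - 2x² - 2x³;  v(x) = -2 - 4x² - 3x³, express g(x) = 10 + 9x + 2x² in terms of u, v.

Work in coordinates with respect to the standard basis {1, x, …, x³}.
Since u, v are independent, the coefficients expressing g are uniquely determined by a linear system.
Row-reducing the augmented matrix gives the unique coefficients (α₁, α₂) = (3, -2).

g = 3u - 2v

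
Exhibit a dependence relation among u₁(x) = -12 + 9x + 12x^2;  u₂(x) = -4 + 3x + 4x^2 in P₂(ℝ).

Take coordinates with respect to {1, x, x^2}.
Write the vectors as columns of a matrix and find a nonzero vector in its null space.
A generator of the null space is (1, -3).

u₁ - 3u₂ = 0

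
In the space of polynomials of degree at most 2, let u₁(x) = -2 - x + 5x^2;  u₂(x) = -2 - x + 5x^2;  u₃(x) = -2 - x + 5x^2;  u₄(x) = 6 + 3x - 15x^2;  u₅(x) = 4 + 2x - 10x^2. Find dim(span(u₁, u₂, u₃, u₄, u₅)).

dim = 1

Use coordinates relative to {1, x, x^2}.
Put the 3×5 matrix [u₁|u₂|u₃|u₄|u₅] into echelon form.
The echelon form has 1 nonzero row, so the rank is 1.
(With 5 elements in a 3-dimensional space the rank is at most 3.)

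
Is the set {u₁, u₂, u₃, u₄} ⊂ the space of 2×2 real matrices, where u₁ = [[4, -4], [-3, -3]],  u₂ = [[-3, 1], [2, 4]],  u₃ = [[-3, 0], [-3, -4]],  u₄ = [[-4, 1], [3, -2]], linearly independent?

Take coordinates with respect to the standard basis {E₁₁, E₁₂, E₂₁, E₂₂}.
Row-reduce the matrix whose columns are u₁, u₂, u₃, u₄.
The reduction yields 4 nonzero rows, so the rank is 4.
Since rank = 4 (the number of vectors), the set is linearly independent.

linearly independent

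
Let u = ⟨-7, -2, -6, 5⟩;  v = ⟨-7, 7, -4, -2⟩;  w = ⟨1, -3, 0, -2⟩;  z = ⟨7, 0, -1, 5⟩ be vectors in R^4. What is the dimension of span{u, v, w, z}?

dim = 4

Apply Gaussian elimination to the matrix whose rows are u, v, w, z.
Exactly 4 pivots survive; hence the rank is 4.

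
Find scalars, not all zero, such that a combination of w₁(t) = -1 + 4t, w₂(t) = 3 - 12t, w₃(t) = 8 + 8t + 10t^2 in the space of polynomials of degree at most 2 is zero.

3w₁ + w₂ = 0

Pass to coordinate vectors relative to the basis {1, t, t^2}.
Solve the homogeneous system with w₁, w₂, w₃ as columns by row-reducing the coefficient matrix.
One solution (up to scaling) is (3, 1, 0).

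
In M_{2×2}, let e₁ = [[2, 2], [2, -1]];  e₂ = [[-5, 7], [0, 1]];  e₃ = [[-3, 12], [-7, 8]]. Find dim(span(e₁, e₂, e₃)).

dim = 3

Represent each element by its coordinate vector in ℝ⁴.
Row-reduce the 3×4 matrix with these as rows.
Exactly 3 pivots survive; hence the rank is 3.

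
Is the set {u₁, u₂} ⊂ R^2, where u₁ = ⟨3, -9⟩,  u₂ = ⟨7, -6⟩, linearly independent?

linearly independent

Form the 2×2 matrix with these as columns; its determinant is 45.
A nonzero determinant means the columns are linearly independent.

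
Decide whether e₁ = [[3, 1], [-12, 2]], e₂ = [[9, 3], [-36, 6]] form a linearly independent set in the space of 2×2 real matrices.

Write each element as a coordinate vector in ℝ⁴ using {E₁₁, E₁₂, E₂₁, E₂₂}.
One vector is a scalar multiple of another, so the set is dependent.

linearly dependent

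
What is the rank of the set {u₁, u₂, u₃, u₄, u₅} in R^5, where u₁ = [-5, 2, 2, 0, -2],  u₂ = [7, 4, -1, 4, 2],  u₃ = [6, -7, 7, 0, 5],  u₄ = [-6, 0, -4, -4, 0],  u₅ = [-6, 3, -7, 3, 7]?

Row-reduce the 5×5 matrix with these as rows.
Reduction leaves 5 leading entries, giving rank 5.

rank 5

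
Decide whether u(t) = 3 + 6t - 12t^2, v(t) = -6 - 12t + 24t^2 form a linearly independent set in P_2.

Write each element as a coordinate vector in ℝ³ using {1, t, t^2}.
Place the vectors as rows of a 2×3 matrix and reduce to echelon form.
The reduction yields 1 nonzero row, so the rank is 1.
Since rank 1 < 2, the set is linearly dependent.
Indeed 2u + v = 0.

linearly dependent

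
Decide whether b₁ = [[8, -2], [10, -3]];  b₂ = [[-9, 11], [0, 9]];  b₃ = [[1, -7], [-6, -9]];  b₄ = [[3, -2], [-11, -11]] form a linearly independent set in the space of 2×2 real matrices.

linearly independent

Take coordinates with respect to the standard basis {E₁₁, E₁₂, E₂₁, E₂₂}.
Form the 4×4 matrix with these as columns; its determinant is -4850.
A nonzero determinant means the columns are linearly independent.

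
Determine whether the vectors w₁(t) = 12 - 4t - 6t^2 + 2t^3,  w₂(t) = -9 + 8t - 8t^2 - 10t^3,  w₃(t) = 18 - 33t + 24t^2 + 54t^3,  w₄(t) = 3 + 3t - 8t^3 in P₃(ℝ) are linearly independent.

Write each element as a coordinate vector in ℝ⁴ using {1, t, …, t^3}.
Place the vectors as rows of a 4×4 matrix and reduce to echelon form.
The reduction yields 3 nonzero rows, so the rank is 3.
Since rank 3 < 4, the set is linearly dependent.
Indeed 3w₂ + w₃ + 3w₄ = 0.

linearly dependent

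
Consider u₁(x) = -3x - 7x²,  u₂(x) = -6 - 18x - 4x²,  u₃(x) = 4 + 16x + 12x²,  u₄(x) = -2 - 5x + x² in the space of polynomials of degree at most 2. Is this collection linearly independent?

linearly dependent

Take coordinates with respect to the standard basis {1, x, x²}.
There are 4 vectors in a 3-dimensional space, so they cannot be linearly independent.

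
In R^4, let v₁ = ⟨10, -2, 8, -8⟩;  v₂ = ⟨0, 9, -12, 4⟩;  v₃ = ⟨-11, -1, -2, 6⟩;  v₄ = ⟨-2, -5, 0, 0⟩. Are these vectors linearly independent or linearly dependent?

Form the 4×4 matrix with these as columns; its determinant is -512.
A nonzero determinant means the columns are linearly independent.

linearly independent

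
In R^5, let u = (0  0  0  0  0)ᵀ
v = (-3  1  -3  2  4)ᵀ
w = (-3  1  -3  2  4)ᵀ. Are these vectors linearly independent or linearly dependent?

One of the vectors is the zero vector, so the set is linearly dependent.

linearly dependent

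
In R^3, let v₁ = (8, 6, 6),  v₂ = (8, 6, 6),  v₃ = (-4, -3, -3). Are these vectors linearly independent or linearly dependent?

linearly dependent

Row-reduce the matrix whose columns are v₁, v₂, v₃.
The reduction yields 1 nonzero row, so the rank is 1.
Since rank 1 < 3, the set is linearly dependent.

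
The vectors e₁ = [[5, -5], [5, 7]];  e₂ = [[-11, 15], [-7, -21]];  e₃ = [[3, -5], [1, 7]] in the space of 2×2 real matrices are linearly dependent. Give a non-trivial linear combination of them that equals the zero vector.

e₁ + e₂ + 2e₃ = 0

Pass to coordinate vectors relative to the basis {E₁₁, E₁₂, E₂₁, E₂₂}.
Set up α₁e₁ + … + α₃e₃ = 0 and solve the homogeneous system.
One solution (up to scaling) is (1, 1, 2).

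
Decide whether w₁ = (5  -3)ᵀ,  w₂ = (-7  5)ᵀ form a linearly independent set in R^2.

linearly independent

Row-reduce the matrix whose columns are w₁, w₂.
The reduction yields 2 nonzero rows, so the rank is 2.
Since rank = 2 (the number of vectors), the set is linearly independent.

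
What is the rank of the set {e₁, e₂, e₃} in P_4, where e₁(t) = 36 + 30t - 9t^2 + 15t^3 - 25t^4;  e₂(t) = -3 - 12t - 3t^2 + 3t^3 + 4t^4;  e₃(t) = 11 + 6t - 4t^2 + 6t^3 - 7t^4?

Represent each element by its coordinate vector in ℝ⁵.
Row-reduce the 3×5 matrix with these as rows.
Exactly 2 pivots survive; hence the rank is 2.

rank 2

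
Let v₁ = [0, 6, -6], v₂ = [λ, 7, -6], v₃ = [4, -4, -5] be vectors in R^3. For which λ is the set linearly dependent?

Place the vectors as rows of a 3×3 matrix; dependence ⇔ determinant zero.
Expanding, det = 54*λ + 24.
Setting this to zero gives λ = -4/9.

λ = -4/9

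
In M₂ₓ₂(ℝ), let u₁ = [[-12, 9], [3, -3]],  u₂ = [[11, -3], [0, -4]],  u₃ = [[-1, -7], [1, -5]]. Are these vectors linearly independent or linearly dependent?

Write each element as a coordinate vector in ℝ⁴ using {E₁₁, E₁₂, E₂₁, E₂₂}.
Place the vectors as rows of a 3×4 matrix and reduce to echelon form.
The reduction yields 3 nonzero rows, so the rank is 3.
Since rank = 3 (the number of vectors), the set is linearly independent.

linearly independent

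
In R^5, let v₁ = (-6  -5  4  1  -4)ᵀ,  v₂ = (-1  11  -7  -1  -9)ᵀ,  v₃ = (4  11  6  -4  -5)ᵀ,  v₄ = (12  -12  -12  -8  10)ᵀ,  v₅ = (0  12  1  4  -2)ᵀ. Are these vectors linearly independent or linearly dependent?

linearly independent

The matrix [v₁|v₂|v₃|v₄|v₅] has determinant -20498.
A nonzero determinant means the columns are linearly independent.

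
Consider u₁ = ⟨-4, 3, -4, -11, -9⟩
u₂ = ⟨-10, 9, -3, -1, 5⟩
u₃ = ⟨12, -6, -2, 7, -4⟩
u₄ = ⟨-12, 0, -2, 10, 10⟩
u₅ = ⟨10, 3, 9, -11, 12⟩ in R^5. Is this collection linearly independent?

Row-reduce the matrix whose columns are u₁, u₂, u₃, u₄, u₅.
The reduction yields 5 nonzero rows, so the rank is 5.
Since rank = 5 (the number of vectors), the set is linearly independent.

linearly independent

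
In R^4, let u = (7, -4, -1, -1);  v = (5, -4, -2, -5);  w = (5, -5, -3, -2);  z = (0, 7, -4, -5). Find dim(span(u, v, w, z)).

4

Put the 4×4 matrix [u|v|w|z] into echelon form.
There are 4 pivot columns, so rank = 4.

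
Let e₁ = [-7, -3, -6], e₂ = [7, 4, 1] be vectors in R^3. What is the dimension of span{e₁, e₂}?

Put the 3×2 matrix [e₁|e₂] into echelon form.
Reduction leaves 2 leading entries, giving rank 2.

dim = 2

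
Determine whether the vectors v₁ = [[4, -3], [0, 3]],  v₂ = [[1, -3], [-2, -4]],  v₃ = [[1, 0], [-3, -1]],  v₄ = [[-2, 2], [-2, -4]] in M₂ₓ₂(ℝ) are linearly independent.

linearly independent

Write each element as a coordinate vector in ℝ⁴ using {E₁₁, E₁₂, E₂₁, E₂₂}.
Row-reduce the matrix whose columns are v₁, v₂, v₃, v₄.
The reduction yields 4 nonzero rows, so the rank is 4.
Since rank = 4 (the number of vectors), the set is linearly independent.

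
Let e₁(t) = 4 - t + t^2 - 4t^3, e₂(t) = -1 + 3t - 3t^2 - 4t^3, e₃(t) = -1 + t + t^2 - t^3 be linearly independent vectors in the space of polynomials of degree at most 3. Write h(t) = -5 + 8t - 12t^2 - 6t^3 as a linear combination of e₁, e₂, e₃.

Identify each element with its coordinate vector in ℝ⁴ via {1, t, …, t^3}.
Write h = c₁e₁ + … + c₃e₃ and equate components.
The system has the unique solution (c₁, c₂, c₃) = (-1, 3, -2).

h = -e₁ + 3e₂ - 2e₃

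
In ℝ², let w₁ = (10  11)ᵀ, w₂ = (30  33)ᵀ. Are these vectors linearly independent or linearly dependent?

Place the vectors as rows of a 2×2 matrix and reduce to echelon form.
The reduction yields 1 nonzero row, so the rank is 1.
Since rank 1 < 2, the set is linearly dependent.

linearly dependent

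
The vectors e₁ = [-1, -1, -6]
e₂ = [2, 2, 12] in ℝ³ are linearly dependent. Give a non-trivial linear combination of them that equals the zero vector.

2e₁ + e₂ = 0

Solve the homogeneous system with e₁, e₂ as columns by row-reducing the coefficient matrix.
A generator of the null space is (2, 1).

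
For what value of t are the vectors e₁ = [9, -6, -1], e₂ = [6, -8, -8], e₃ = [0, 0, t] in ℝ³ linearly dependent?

Dependence holds iff the 3×3 matrix [e₁ e₂ e₃] is singular.
The determinant works out to -36*t.
Solving -36*t = 0 yields t = 0.

t = 0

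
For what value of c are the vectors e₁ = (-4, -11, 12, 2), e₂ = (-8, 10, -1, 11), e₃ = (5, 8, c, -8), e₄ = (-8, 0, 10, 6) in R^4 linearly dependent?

c = -57/10

The vectors are dependent exactly when the determinant of the matrix with rows e₁, e₂, e₃, e₄ vanishes.
The determinant works out to 360*c + 2052.
This vanishes exactly when c = -57/10.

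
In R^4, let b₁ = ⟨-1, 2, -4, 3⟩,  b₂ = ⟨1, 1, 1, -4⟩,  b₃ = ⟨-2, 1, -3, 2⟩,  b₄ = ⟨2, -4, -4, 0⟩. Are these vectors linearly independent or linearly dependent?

Form the 4×4 matrix with these as columns; its determinant is 144.
A nonzero determinant means the columns are linearly independent.

linearly independent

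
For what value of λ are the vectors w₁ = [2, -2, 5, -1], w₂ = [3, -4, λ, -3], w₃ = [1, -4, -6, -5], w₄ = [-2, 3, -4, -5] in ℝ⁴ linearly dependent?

Place the vectors as rows of a 4×4 matrix; dependence ⇔ determinant zero.
Expanding, det = 210 - 45*λ.
Setting this to zero gives λ = 14/3.

λ = 14/3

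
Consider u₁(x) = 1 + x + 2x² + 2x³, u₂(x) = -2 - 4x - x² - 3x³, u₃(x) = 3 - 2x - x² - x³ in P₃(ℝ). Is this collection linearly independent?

Take coordinates with respect to the standard basis {1, x, …, x³}.
Row-reduce the matrix whose columns are u₁, u₂, u₃.
The reduction yields 3 nonzero rows, so the rank is 3.
Since rank = 3 (the number of vectors), the set is linearly independent.

linearly independent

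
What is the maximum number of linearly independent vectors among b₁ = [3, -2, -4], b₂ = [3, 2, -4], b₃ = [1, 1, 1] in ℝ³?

Form the matrix with b₁, b₂, b₃ as columns and reduce.
Reduction leaves 3 leading entries, giving rank 3.

3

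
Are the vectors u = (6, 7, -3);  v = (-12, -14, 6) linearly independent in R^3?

Place the vectors as rows of a 2×3 matrix and reduce to echelon form.
The reduction yields 1 nonzero row, so the rank is 1.
Since rank 1 < 2, the set is linearly dependent.

linearly dependent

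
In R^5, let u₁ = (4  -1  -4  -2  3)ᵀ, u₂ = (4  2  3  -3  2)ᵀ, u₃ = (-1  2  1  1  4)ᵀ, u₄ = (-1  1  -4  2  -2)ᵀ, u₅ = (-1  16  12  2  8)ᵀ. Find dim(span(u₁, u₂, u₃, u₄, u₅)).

4

Form the matrix with u₁, u₂, u₃, u₄, u₅ as columns and reduce.
Exactly 4 pivots survive; hence the rank is 4.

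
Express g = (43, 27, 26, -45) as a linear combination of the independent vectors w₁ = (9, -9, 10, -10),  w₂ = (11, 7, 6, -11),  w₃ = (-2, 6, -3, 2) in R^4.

g = 2w₁ + 3w₂ + 4w₃

Set up the augmented matrix [w₁ | w₂ | w₃ | g] and row-reduce.
Row-reducing the augmented matrix gives the unique coefficients (a₁, a₂, a₃) = (2, 3, 4).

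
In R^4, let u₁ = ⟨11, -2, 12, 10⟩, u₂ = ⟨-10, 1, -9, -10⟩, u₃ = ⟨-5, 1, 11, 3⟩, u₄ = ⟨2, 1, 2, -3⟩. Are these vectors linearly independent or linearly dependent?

The matrix [u₁|u₂|u₃|u₄] has determinant 1151.
A nonzero determinant means the columns are linearly independent.

linearly independent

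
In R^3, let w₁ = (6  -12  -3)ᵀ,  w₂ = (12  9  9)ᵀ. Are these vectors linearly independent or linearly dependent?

linearly independent

Row-reduce the matrix whose columns are w₁, w₂.
The reduction yields 2 nonzero rows, so the rank is 2.
Since rank = 2 (the number of vectors), the set is linearly independent.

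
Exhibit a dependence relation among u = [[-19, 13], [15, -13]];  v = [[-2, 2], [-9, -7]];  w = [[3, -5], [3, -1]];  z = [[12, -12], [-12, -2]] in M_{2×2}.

Take coordinates with respect to {E₁₁, E₁₂, E₂₁, E₂₂}.
Row-reduce the matrix with u, v, w, z as columns; the null space gives the coefficients.
The free variable yields coefficients (1, -2, -3, 2) (any nonzero multiple also works).

u - 2v - 3w + 2z = 0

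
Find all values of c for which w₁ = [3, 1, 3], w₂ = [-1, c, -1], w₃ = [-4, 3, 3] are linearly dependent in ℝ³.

c = -1/3

Place the vectors as rows of a 3×3 matrix; dependence ⇔ determinant zero.
Expanding, det = 21*c + 7.
This vanishes exactly when c = -1/3.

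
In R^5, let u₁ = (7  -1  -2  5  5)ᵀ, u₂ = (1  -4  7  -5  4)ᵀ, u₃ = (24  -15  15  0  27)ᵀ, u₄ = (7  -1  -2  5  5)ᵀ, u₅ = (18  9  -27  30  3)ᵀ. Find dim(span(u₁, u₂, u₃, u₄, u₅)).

Form the matrix with u₁, u₂, u₃, u₄, u₅ as columns and reduce.
Reduction leaves 2 leading entries, giving rank 2.

2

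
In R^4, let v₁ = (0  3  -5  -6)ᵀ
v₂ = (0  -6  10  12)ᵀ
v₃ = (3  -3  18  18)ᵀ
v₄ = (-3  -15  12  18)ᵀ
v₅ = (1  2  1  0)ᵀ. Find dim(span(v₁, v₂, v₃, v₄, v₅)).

dim = 2

Form the matrix with v₁, v₂, v₃, v₄, v₅ as columns and reduce.
There are 2 pivot columns, so rank = 2.
(With 5 elements in a 4-dimensional space the rank is at most 4.)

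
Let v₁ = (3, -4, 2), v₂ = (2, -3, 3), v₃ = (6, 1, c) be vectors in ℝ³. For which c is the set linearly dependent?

c = -41

Dependence holds iff the 3×3 matrix [v₁ v₂ v₃] is singular.
Cofactor expansion gives det = -c - 41.
Solving -c - 41 = 0 yields c = -41.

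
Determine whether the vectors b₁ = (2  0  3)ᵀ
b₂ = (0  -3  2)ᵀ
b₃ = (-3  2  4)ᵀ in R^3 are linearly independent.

Row-reduce the matrix whose columns are b₁, b₂, b₃.
The reduction yields 3 nonzero rows, so the rank is 3.
Since rank = 3 (the number of vectors), the set is linearly independent.

linearly independent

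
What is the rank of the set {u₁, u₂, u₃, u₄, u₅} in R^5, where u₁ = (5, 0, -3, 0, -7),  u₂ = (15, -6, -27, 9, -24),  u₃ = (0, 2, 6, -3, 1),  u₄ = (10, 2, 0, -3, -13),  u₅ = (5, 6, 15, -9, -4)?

rank 2

Put the 5×5 matrix [u₁|u₂|u₃|u₄|u₅] into echelon form.
Exactly 2 pivots survive; hence the rank is 2.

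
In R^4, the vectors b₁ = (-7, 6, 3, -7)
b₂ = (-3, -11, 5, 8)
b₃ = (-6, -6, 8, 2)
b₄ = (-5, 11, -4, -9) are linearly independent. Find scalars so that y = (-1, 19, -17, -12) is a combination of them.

Solve the system with b₁, b₂, b₃, b₄ as columns and y as the right-hand side.
Back-substitution yields (a₁, …, a₄) = (-4, -1, 2, 4).

y = -4b₁ - b₂ + 2b₃ + 4b₄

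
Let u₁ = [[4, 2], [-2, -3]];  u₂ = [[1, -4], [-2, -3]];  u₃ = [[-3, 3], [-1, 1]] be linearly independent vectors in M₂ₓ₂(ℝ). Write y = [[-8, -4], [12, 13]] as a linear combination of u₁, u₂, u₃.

y = -3u₁ - 2u₂ - 2u₃

Identify each element with its coordinate vector in ℝ⁴ via {E₁₁, E₁₂, E₂₁, E₂₂}.
Solve the system with u₁, u₂, u₃ as columns and y as the right-hand side.
The system has the unique solution (α₁, α₂, α₃) = (-3, -2, -2).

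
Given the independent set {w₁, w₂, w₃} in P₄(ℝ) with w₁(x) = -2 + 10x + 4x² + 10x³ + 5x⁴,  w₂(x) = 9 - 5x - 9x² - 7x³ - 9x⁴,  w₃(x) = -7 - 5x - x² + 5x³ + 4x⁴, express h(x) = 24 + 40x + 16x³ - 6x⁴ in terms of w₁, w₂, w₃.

h = 4w₁ + 2w₂ - 2w₃

Take coordinate vectors relative to {1, x, …, x⁴}.
Since w₁, w₂, w₃ are independent, the coefficients expressing h are uniquely determined by a linear system.
Row-reducing the augmented matrix gives the unique coefficients (α₁, α₂, α₃) = (4, 2, -2).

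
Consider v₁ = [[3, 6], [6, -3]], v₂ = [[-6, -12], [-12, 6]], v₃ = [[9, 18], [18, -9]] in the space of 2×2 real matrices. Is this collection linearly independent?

linearly dependent

Take coordinates with respect to the standard basis {E₁₁, E₁₂, E₂₁, E₂₂}.
Row-reduce the matrix whose columns are v₁, v₂, v₃.
The reduction yields 1 nonzero row, so the rank is 1.
Since rank 1 < 3, the set is linearly dependent.
Indeed 2v₁ + v₂ = 0.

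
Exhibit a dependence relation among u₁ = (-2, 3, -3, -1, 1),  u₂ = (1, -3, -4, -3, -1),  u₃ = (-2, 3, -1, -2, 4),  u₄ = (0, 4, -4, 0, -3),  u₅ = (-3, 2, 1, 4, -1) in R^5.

Write the vectors as columns of a matrix and find a nonzero vector in its null space.
A generator of the null space is (3, -1, -2, -1, -1).

3u₁ - u₂ - 2u₃ - u₄ - u₅ = 0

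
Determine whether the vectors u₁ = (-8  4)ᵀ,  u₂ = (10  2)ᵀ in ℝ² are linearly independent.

linearly independent

Place the vectors as rows of a 2×2 matrix and reduce to echelon form.
The reduction yields 2 nonzero rows, so the rank is 2.
Since rank = 2 (the number of vectors), the set is linearly independent.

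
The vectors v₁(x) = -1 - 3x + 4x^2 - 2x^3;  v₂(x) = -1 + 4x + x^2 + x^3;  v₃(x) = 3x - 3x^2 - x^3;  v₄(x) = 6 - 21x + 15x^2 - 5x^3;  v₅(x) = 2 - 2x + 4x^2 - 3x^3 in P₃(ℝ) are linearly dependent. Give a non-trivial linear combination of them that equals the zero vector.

Take coordinates with respect to {1, x, …, x^3}.
Write the vectors as columns of a matrix and find a nonzero vector in its null space.
One solution (up to scaling) is (0, 2, 3, 1, -2).

2v₂ + 3v₃ + v₄ - 2v₅ = 0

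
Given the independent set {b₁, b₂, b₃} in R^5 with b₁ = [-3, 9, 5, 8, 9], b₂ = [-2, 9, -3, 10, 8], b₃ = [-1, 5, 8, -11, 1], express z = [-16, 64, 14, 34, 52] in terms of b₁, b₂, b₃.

z = 2b₁ + 4b₂ + 2b₃

Solve the system with b₁, b₂, b₃ as columns and z as the right-hand side.
Row-reducing the augmented matrix gives the unique coefficients (c₁, c₂, c₃) = (2, 4, 2).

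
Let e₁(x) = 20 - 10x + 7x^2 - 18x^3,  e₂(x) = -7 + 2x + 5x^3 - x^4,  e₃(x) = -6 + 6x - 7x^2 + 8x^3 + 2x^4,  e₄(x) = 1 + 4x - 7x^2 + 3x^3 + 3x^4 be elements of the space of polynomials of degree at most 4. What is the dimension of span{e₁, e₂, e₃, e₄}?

Use coordinates relative to {1, x, …, x^4}.
Apply Gaussian elimination to the matrix whose rows are e₁, e₂, e₃, e₄.
There are 2 pivot columns, so rank = 2.

dim = 2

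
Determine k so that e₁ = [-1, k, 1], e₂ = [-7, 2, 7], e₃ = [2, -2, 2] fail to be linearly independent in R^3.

k = 2/7

Place the vectors as rows of a 3×3 matrix; dependence ⇔ determinant zero.
Expanding, det = 28*k - 8.
Solving 28*k - 8 = 0 yields k = 2/7.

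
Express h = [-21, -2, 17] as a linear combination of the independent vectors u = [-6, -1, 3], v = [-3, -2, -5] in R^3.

Set up the augmented matrix [u | v | h] and row-reduce.
The system has the unique solution (c₁, c₂) = (4, -1).

h = 4u - v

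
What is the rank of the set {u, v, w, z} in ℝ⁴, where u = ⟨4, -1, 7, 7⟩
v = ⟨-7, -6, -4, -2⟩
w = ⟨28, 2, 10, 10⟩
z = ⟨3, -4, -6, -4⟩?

3

Apply Gaussian elimination to the matrix whose rows are u, v, w, z.
The echelon form has 3 nonzero rows, so the rank is 3.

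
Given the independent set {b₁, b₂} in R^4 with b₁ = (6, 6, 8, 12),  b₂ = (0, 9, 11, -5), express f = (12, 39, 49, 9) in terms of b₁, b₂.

f = 2b₁ + 3b₂

Write f = c₁b₁ + c₂b₂ and equate components.
The system has the unique solution (c₁, c₂) = (2, 3).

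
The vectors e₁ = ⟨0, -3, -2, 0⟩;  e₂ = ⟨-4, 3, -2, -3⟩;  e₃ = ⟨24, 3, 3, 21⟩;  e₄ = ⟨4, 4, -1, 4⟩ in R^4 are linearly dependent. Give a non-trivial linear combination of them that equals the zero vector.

3e₂ + e₃ - 3e₄ = 0

Set up α₁e₁ + … + α₄e₄ = 0 and solve the homogeneous system.
The free variable yields coefficients (0, 3, 1, -3) (any nonzero multiple also works).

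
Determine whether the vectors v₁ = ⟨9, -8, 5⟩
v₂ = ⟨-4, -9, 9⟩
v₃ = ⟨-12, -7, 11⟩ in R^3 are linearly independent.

linearly independent

Place the vectors as rows of a 3×3 matrix and reduce to echelon form.
The reduction yields 3 nonzero rows, so the rank is 3.
Since rank = 3 (the number of vectors), the set is linearly independent.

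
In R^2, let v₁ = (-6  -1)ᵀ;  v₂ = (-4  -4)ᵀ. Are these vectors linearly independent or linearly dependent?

linearly independent

Row-reduce the matrix whose columns are v₁, v₂.
The reduction yields 2 nonzero rows, so the rank is 2.
Since rank = 2 (the number of vectors), the set is linearly independent.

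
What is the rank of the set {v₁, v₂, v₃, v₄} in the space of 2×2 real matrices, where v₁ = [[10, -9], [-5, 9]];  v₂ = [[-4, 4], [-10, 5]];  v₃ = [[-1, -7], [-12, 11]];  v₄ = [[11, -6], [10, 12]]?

Pass to coordinate vectors with respect to the basis {E₁₁, E₁₂, E₂₁, E₂₂}.
Form the matrix with v₁, v₂, v₃, v₄ as columns and reduce.
The echelon form has 4 nonzero rows, so the rank is 4.

4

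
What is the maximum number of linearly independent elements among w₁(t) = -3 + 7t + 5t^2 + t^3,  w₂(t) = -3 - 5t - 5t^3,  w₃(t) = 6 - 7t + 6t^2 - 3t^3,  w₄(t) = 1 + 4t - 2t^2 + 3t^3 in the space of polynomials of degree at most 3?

Represent each element by its coordinate vector in ℝ⁴.
Put the 4×4 matrix [w₁|w₂|w₃|w₄] into echelon form.
Reduction leaves 4 leading entries, giving rank 4.

4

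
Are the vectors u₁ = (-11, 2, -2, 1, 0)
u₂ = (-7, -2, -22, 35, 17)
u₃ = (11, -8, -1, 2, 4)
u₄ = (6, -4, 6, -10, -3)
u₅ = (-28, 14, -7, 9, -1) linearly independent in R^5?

The matrix [u₁|u₂|u₃|u₄|u₅] has determinant 0.
A zero determinant means the columns are linearly dependent.

linearly dependent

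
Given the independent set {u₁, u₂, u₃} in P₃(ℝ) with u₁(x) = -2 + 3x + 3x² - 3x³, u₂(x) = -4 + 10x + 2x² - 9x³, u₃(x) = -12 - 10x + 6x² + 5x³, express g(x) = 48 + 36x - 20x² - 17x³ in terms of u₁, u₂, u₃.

g = 2u₁ - u₂ - 4u₃

Take coordinate vectors relative to {1, x, …, x³}.
Since u₁, u₂, u₃ are independent, the coefficients expressing g are uniquely determined by a linear system.
The system has the unique solution (c₁, c₂, c₃) = (2, -1, -4).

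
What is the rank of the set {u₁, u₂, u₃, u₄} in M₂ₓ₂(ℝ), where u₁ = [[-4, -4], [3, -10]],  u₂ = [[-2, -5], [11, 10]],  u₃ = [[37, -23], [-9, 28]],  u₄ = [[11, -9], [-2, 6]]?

Represent each element by its coordinate vector in ℝ⁴.
Form the matrix with u₁, u₂, u₃, u₄ as columns and reduce.
The echelon form has 3 nonzero rows, so the rank is 3.

rank 3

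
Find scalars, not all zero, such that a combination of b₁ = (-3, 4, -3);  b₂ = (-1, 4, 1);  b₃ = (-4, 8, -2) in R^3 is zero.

Set up α₁b₁ + … + α₃b₃ = 0 and solve the homogeneous system.
One solution (up to scaling) is (1, 1, -1).

b₁ + b₂ - b₃ = 0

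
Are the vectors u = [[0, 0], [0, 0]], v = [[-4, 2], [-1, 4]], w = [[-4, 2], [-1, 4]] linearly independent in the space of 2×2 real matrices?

Take coordinates with respect to the standard basis {E₁₁, E₁₂, E₂₁, E₂₂}.
One of the vectors is the zero vector, so the set is linearly dependent.

linearly dependent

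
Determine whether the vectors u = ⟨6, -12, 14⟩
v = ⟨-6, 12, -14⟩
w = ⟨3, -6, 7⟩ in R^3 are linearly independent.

Row-reduce the matrix whose columns are u, v, w.
The reduction yields 1 nonzero row, so the rank is 1.
Since rank 1 < 3, the set is linearly dependent.

linearly dependent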